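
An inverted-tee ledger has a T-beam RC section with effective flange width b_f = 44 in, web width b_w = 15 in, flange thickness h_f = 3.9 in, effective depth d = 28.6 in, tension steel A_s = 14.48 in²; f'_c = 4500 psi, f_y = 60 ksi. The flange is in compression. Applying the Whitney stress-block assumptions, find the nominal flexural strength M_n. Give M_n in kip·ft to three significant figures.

M_n ≈ 1860 kip·ft

Tension: T = A_s f_y = 14.48 × 60 = 868.8 kips.
Try a within the flange: a = T/(0.85 f'_c b_f) = 868.8/(0.85 × 4.5 × 44) = 5.162 in.
a = 5.162 > h_f = 3.9 in: the block extends into the web. Split into flange-overhang and web parts.
C_f = 0.85 f'_c (b_f − b_w) h_f = 0.85 × 4.5 × (44 − 15) × 3.9 = 432.6 kips.
Remaining web compression depth: a_w = (T − C_f)/(0.85 f'_c b_w) = (868.8 − 432.6)/(0.85 × 4.5 × 15) = 7.603 in.
M_n = C_f(d − h_f/2) + (T − C_f)(d − a_w/2) = 432.6 × (28.6 − 1.95) + 436.2 × (28.6 − 3.8015) = 11528.8 + 10817.1 = 22345.9 kip·in.
M_n = 22345.9/12 = 1862.16 kip·ft.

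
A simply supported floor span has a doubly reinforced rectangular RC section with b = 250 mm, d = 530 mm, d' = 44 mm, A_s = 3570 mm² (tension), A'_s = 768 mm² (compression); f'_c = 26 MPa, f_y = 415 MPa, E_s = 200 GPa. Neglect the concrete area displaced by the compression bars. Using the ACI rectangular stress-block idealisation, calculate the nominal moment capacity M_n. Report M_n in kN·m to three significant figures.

M_n ≈ 649 kN·m

Assume both tension and compression steel yield.
Net tension couple steel: A_s − A'_s = 2802 mm².
a = (A_s − A'_s) f_y / (0.85 f'_c b) = 1162830/(0.85 × 26 × 250) = 210.47 mm.
c = a/β₁ = 210.47/0.85 = 247.61 mm; ε'_s = 0.003(c − d')/c = 0.0025 ≥ f_y/E_s = 0.0021, so compression steel does yield.
M_n = (A_s − A'_s) f_y (d − a/2) + A'_s f_y (d − d') = [1162830 × (530 − 105.235) + 318720 × (530 − 44)] × 10⁻⁶ = 493.93 + 154.90 = 648.83 kN·m.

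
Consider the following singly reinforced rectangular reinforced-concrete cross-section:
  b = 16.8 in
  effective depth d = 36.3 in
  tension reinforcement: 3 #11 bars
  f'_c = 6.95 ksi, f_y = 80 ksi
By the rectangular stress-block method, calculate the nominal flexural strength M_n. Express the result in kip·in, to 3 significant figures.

A_s = 3 × 1.56 = 4.68 in².
T = A_s f_y = 4.68 × 80 = 374.4 kips.
a = T/(0.85 f'_c b) = 374.4/(0.85 × 6.95 × 16.8) = 3.772 in.
M_n = T(d − a/2) = 374.4 × (36.3 − 1.886) = 12884.6 kip·in.

M_n ≈ 12900 kip·in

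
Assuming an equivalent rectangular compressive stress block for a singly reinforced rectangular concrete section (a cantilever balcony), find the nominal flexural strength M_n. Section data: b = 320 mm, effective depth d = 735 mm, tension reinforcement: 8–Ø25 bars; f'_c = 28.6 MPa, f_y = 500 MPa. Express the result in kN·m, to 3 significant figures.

M_n ≈ 1200 kN·m

A_s = 8 × 491 = 3928 mm².
T = A_s f_y = 3928 × 500 = 1964000 N = 1964 kN.
From C = T: a = T/(0.85 f'_c b) = 1964000/(0.85 × 28.6 × 320) = 252.47 mm.
M_n = T(d − a/2) = 1964 kN × (735 − 126.235) mm = 1195.61 kN·m.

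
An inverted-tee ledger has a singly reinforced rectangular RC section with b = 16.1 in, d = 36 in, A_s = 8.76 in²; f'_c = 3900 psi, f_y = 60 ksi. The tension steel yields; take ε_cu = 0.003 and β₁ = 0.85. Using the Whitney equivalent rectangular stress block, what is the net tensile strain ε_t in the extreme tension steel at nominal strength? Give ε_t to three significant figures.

a = A_s f_y/(0.85 f'_c b) = 9.848 in.
β₁ = 0.85, so c = a/β₁ = 9.848/0.85 = 11.586 in.
From the linear strain diagram with ε_cu = 0.003: ε_t = 0.003 (d − c)/c = 0.003 × (36 − 11.586)/11.586 = 0.00632.
Since ε_t ≥ 0.005, the section is tension-controlled.

ε_t ≈ 0.00632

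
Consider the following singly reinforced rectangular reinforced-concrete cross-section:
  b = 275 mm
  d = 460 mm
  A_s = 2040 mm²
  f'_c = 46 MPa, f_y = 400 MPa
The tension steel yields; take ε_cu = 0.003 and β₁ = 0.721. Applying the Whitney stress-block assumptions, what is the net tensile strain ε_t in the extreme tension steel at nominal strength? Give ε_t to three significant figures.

a = A_s f_y/(0.85 f'_c b) = 75.89 mm.
β₁ = 0.721, so c = a/β₁ = 75.89/0.721 = 105.26 mm.
From the linear strain diagram with ε_cu = 0.003: ε_t = 0.003 (d − c)/c = 0.003 × (460 − 105.26)/105.26 = 0.0101.
Since ε_t ≥ 0.005, the section is tension-controlled.

ε_t ≈ 0.0101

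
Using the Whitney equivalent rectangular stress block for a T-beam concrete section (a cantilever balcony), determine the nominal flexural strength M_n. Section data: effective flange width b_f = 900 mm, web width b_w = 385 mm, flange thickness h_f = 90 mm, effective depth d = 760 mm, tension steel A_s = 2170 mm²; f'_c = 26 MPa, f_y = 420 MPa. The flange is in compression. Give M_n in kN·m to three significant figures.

Tension: T = A_s f_y = 2170 × 420 = 911400 N.
Try a within the flange: a = T/(0.85 f'_c b_f) = 911400/(0.85 × 26 × 900) = 45.82 mm.
Since a = 45.82 ≤ h_f = 90 mm, the stress block lies entirely in the flange; analyse as a rectangular beam of width b_f.
M_n = T(d − a/2) = 911400 × (760 − 22.91) = 671.78 × 10⁶ N·mm.
M_n = 671.78 kN·m.

M_n ≈ 672 kN·m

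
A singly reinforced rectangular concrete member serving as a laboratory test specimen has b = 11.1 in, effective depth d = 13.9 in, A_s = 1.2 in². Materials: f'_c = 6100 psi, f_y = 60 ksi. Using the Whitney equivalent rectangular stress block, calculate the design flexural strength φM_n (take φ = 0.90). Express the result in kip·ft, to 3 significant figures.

T = A_s f_y = 1.2 × 60 = 72 kips.
a = T/(0.85 f'_c b) = 72/(0.85 × 6.1 × 11.1) = 1.251 in.
M_n = T(d − a/2) = 72 × (13.9 − 0.6255) = 955.8 kip·in = 955.8/12 = 79.65 kip·ft.
φM_n = 0.90 × 79.65 = 71.69 kip·ft.

φM_n ≈ 71.7 kip·ft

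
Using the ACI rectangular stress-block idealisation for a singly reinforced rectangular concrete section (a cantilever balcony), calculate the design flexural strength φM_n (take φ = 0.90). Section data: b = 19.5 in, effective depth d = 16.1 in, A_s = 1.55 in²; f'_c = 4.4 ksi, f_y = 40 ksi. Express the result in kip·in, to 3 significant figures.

T = A_s f_y = 1.55 × 40 = 62 kips.
a = T/(0.85 f'_c b) = 62/(0.85 × 4.4 × 19.5) = 0.850 in.
M_n = T(d − a/2) = 62 × (16.1 − 0.425) = 971.9 kip·in.
φM_n = 0.90 × 971.9 = 874.7 kip·in.

φM_n ≈ 875 kip·in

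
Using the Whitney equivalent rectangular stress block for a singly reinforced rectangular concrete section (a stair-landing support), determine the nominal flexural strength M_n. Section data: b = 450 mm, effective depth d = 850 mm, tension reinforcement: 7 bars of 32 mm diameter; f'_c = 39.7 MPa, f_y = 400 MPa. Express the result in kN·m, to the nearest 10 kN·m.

M_n ≈ 1750 kN·m

A_s = 7 × 804 = 5628 mm².
T = A_s f_y = 5628 × 400 = 2251200 N = 2251.2 kN.
From C = T: a = T/(0.85 f'_c b) = 2251200/(0.85 × 39.7 × 450) = 148.25 mm.
M_n = T(d − a/2) = 2251.2 kN × (850 − 74.125) mm = 1746.65 kN·m.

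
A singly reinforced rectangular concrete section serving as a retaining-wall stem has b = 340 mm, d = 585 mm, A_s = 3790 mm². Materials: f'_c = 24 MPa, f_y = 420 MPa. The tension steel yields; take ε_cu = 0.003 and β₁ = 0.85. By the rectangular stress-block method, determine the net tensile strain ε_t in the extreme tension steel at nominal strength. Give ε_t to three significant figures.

a = A_s f_y/(0.85 f'_c b) = 229.50 mm.
β₁ = 0.85, so c = a/β₁ = 229.50/0.85 = 270.00 mm.
From the linear strain diagram with ε_cu = 0.003: ε_t = 0.003 (d − c)/c = 0.003 × (585 − 270.00)/270.00 = 0.00350.
ε_t < 0.004 — the section is over-reinforced for flexure under ACI limits.

ε_t ≈ 0.00350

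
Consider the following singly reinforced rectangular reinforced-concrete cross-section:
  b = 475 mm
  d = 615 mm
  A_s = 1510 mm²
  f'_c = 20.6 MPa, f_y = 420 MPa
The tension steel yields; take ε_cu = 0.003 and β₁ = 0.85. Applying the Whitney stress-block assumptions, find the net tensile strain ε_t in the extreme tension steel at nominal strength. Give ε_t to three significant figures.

a = A_s f_y/(0.85 f'_c b) = 76.25 mm.
β₁ = 0.85, so c = a/β₁ = 76.25/0.85 = 89.71 mm.
From the linear strain diagram with ε_cu = 0.003: ε_t = 0.003 (d − c)/c = 0.003 × (615 − 89.71)/89.71 = 0.0176.
Since ε_t ≥ 0.005, the section is tension-controlled.

ε_t ≈ 0.0176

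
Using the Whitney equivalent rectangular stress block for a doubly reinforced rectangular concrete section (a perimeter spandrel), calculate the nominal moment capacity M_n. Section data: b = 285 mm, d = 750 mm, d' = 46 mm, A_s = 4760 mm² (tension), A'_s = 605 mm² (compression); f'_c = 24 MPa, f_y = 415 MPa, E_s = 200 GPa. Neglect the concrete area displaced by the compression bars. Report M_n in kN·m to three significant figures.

M_n ≈ 1210 kN·m

Assume both tension and compression steel yield.
Net tension couple steel: A_s − A'_s = 4155 mm².
a = (A_s − A'_s) f_y / (0.85 f'_c b) = 1724325/(0.85 × 24 × 285) = 296.58 mm.
c = a/β₁ = 296.58/0.85 = 348.92 mm; ε'_s = 0.003(c − d')/c = 0.0026 ≥ f_y/E_s = 0.0021, so compression steel does yield.
M_n = (A_s − A'_s) f_y (d − a/2) + A'_s f_y (d − d') = [1724325 × (750 − 148.29) + 251075 × (750 − 46)] × 10⁻⁶ = 1037.54 + 176.76 = 1214.30 kN·m.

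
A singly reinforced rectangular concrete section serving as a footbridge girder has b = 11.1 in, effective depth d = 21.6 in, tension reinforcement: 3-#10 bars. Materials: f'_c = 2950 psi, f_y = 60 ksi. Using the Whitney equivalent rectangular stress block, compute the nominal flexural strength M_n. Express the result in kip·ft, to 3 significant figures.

A_s = 3 × 1.27 = 3.81 in².
T = A_s f_y = 3.81 × 60 = 228.6 kips.
a = T/(0.85 f'_c b) = 228.6/(0.85 × 2.95 × 11.1) = 8.213 in.
M_n = T(d − a/2) = 228.6 × (21.6 − 4.1065) = 3999.0 kip·in = 3999.0/12 = 333.25 kip·ft.

M_n ≈ 333 kip·ft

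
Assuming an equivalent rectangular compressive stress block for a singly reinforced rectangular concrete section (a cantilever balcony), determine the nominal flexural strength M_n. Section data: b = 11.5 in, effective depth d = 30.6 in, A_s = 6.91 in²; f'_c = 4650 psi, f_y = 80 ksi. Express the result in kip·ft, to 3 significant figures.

M_n ≈ 1130 kip·ft

T = A_s f_y = 6.91 × 80 = 552.8 kips.
a = T/(0.85 f'_c b) = 552.8/(0.85 × 4.65 × 11.5) = 12.162 in.
M_n = T(d − a/2) = 552.8 × (30.6 − 6.081) = 13554.1 kip·in = 13554.1/12 = 1129.51 kip·ft.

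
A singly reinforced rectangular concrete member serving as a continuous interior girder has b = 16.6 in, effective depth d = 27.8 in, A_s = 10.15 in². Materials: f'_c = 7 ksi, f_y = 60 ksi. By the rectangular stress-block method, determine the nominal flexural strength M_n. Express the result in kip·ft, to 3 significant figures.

M_n ≈ 1250 kip·ft

T = A_s f_y = 10.15 × 60 = 609 kips.
a = T/(0.85 f'_c b) = 609/(0.85 × 7 × 16.6) = 6.166 in.
M_n = T(d − a/2) = 609 × (27.8 − 3.083) = 15052.7 kip·in = 15052.7/12 = 1254.39 kip·ft.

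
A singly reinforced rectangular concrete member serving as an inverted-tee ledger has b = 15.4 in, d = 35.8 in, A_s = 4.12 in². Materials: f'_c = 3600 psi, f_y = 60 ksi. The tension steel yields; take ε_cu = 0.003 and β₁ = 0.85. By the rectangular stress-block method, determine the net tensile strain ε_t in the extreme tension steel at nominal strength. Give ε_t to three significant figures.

ε_t ≈ 0.0144

a = A_s f_y/(0.85 f'_c b) = 5.246 in.
β₁ = 0.85, so c = a/β₁ = 5.246/0.85 = 6.172 in.
From the linear strain diagram with ε_cu = 0.003: ε_t = 0.003 (d − c)/c = 0.003 × (35.8 − 6.172)/6.172 = 0.0144.
Since ε_t ≥ 0.005, the section is tension-controlled.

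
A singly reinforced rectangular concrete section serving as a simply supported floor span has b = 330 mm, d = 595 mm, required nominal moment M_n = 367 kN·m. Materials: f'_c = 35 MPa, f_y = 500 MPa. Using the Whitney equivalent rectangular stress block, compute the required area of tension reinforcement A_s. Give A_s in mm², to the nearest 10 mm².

A_s ≈ 1310 mm²

With M_n = 0.85 f'_c a b (d − a/2), solve the quadratic for a:
a = d − √(d² − 2M_n/(0.85 f'_c b)) = 595 − √(595² − 2 × 367×10⁶/(0.85 × 35 × 330)) = 66.55 mm.
A_s = 0.85 f'_c a b / f_y = 0.85 × 35 × 66.55 × 330 / 500 = 1306.7 mm².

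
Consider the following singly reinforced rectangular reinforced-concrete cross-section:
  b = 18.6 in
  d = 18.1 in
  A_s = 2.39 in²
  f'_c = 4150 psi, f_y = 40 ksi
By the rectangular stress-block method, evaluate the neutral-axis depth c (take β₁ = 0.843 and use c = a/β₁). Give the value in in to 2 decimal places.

T = A_s f_y = 2.39 × 40 = 95.6 kips.
a = T/(0.85 f'_c b) = 95.6/(0.85 × 4.15 × 18.6) = 1.4571 in.
With β₁ = 0.843, c = a/β₁ = 1.4571/0.843 = 1.73 in.

c ≈ 1.73 in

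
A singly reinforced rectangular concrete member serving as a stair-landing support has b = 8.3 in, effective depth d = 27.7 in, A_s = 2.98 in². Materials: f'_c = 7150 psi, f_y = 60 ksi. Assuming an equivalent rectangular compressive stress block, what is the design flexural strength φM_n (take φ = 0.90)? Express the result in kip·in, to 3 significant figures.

φM_n ≈ 4170 kip·in

T = A_s f_y = 2.98 × 60 = 178.8 kips.
a = T/(0.85 f'_c b) = 178.8/(0.85 × 7.15 × 8.3) = 3.545 in.
M_n = T(d − a/2) = 178.8 × (27.7 − 1.7725) = 4635.8 kip·in.
φM_n = 0.90 × 4635.8 = 4172.2 kip·in.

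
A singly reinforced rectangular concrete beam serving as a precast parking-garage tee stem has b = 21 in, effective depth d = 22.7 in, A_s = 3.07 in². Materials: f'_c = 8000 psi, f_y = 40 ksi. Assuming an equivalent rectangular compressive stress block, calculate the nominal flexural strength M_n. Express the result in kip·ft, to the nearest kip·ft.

T = A_s f_y = 3.07 × 40 = 122.8 kips.
a = T/(0.85 f'_c b) = 122.8/(0.85 × 8 × 21) = 0.860 in.
M_n = T(d − a/2) = 122.8 × (22.7 − 0.43) = 2734.8 kip·in = 2734.8/12 = 227.90 kip·ft.

M_n ≈ 228 kip·ft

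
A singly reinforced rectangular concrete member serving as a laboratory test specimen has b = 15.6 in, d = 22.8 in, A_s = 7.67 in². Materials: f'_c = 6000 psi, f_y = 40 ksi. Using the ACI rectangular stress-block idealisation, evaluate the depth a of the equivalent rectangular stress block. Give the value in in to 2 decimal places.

T = A_s f_y = 7.67 × 40 = 306.8 kips.
a = T/(0.85 f'_c b) = 306.8/(0.85 × 6 × 15.6) = 3.86 in.

a ≈ 3.86 in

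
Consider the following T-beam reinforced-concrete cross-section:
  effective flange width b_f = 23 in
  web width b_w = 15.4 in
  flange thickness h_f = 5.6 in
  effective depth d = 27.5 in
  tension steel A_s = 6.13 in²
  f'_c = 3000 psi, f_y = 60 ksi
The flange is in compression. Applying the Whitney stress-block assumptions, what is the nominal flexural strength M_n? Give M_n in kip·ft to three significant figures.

M_n ≈ 746 kip·ft

Tension: T = A_s f_y = 6.13 × 60 = 367.8 kips.
Try a within the flange: a = T/(0.85 f'_c b_f) = 367.8/(0.85 × 3 × 23) = 6.271 in.
a = 6.271 > h_f = 5.6 in: the block extends into the web. Split into flange-overhang and web parts.
C_f = 0.85 f'_c (b_f − b_w) h_f = 0.85 × 3 × (23 − 15.4) × 5.6 = 108.5 kips.
Remaining web compression depth: a_w = (T − C_f)/(0.85 f'_c b_w) = (367.8 − 108.5)/(0.85 × 3 × 15.4) = 6.603 in.
M_n = C_f(d − h_f/2) + (T − C_f)(d − a_w/2) = 108.5 × (27.5 − 2.8) + 259.3 × (27.5 − 3.3015) = 2680.0 + 6274.7 = 8954.7 kip·in.
M_n = 8954.7/12 = 746.23 kip·ft.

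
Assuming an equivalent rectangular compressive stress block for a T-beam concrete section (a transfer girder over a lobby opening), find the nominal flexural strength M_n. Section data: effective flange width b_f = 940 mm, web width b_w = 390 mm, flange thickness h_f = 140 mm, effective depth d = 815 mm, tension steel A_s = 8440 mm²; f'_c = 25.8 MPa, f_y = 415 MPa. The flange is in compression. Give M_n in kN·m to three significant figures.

Tension: T = A_s f_y = 8440 × 415 = 3502600 N.
Try a within the flange: a = T/(0.85 f'_c b_f) = 3502600/(0.85 × 25.8 × 940) = 169.91 mm.
a = 169.91 > h_f = 140 mm: the block extends into the web. Split into flange-overhang and web parts.
C_f = 0.85 f'_c (b_f − b_w) h_f = 0.85 × 25.8 × (940 − 390) × 140 = 1688610 N.
Remaining web compression depth: a_w = (T − C_f)/(0.85 f'_c b_w) = (3502600 − 1688610)/(0.85 × 25.8 × 390) = 212.10 mm.
M_n = C_f(d − h_f/2) + (T − C_f)(d − a_w/2) = 1688610 × (815 − 70) + 1813990 × (815 − 106.05) = 1258.01 + 1286.03 = 2544.04 × 10⁶ N·mm.
M_n = 2544.04 kN·m.

M_n ≈ 2540 kN·m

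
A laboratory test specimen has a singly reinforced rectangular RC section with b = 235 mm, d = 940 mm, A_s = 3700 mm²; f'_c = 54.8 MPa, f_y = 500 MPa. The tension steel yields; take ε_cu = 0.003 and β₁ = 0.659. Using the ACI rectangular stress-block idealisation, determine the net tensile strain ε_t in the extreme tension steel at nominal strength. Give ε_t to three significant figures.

ε_t ≈ 0.00800

a = A_s f_y/(0.85 f'_c b) = 169.01 mm.
β₁ = 0.659, so c = a/β₁ = 169.01/0.659 = 256.46 mm.
From the linear strain diagram with ε_cu = 0.003: ε_t = 0.003 (d − c)/c = 0.003 × (940 − 256.46)/256.46 = 0.00800.
Since ε_t ≥ 0.005, the section is tension-controlled.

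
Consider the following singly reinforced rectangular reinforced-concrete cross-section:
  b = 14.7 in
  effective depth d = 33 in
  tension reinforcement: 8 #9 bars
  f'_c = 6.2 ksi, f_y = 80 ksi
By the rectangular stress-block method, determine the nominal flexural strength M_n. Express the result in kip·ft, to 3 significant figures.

M_n ≈ 1540 kip·ft

A_s = 8 × 1 = 8 in².
T = A_s f_y = 8 × 80 = 640 kips.
a = T/(0.85 f'_c b) = 640/(0.85 × 6.2 × 14.7) = 8.261 in.
M_n = T(d − a/2) = 640 × (33 − 4.1305) = 18476.5 kip·in = 18476.5/12 = 1539.71 kip·ft.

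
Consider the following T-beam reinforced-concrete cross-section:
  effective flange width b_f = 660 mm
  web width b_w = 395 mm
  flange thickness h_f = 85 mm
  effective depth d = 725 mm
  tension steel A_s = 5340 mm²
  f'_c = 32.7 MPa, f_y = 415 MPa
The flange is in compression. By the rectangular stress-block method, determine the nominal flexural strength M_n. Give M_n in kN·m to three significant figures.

M_n ≈ 1460 kN·m

Tension: T = A_s f_y = 5340 × 415 = 2216100 N.
Try a within the flange: a = T/(0.85 f'_c b_f) = 2216100/(0.85 × 32.7 × 660) = 120.80 mm.
a = 120.80 > h_f = 85 mm: the block extends into the web. Split into flange-overhang and web parts.
C_f = 0.85 f'_c (b_f − b_w) h_f = 0.85 × 32.7 × (660 − 395) × 85 = 626082 N.
Remaining web compression depth: a_w = (T − C_f)/(0.85 f'_c b_w) = (2216100 − 626082)/(0.85 × 32.7 × 395) = 144.82 mm.
M_n = C_f(d − h_f/2) + (T − C_f)(d − a_w/2) = 626082 × (725 − 42.5) + 1590018 × (725 − 72.41) = 427.30 + 1037.63 = 1464.93 × 10⁶ N·mm.
M_n = 1464.93 kN·m.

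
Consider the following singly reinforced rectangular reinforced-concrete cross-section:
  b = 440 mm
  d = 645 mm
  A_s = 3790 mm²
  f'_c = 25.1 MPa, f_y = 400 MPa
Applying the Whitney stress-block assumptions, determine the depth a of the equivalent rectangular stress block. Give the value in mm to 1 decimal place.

T = A_s f_y = 3790 × 400 = 1516000 N = 1516 kN.
Setting C = 0.85 f'_c a b equal to T: a = 1516000/(0.85 × 25.1 × 440) = 161.5 mm.

a ≈ 161.5 mm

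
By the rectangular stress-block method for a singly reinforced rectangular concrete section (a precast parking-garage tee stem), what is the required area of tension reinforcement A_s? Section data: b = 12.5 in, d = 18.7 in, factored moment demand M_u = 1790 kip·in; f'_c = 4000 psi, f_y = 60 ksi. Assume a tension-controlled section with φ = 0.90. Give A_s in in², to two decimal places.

M_n = M_u/φ = 1790/0.90 = 1988.89 kip·in.
From M_n = 0.85 f'_c a b (d − a/2):
a = d − √(d² − 2M_n/(0.85 f'_c b)) = 18.7 − √(18.7² − 2 × 1988.89/(0.85 × 4 × 12.5)) = 2.697 in.
A_s = 0.85 f'_c a b / f_y = 0.85 × 4 × 2.697 × 12.5 / 60 = 1.910 in².

A_s ≈ 1.91 in²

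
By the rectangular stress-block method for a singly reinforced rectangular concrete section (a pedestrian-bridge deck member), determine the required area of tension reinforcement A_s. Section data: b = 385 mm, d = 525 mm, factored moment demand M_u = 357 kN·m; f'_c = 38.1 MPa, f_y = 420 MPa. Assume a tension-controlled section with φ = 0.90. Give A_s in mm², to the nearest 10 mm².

A_s ≈ 1920 mm²

M_n = M_u/φ = 357/0.90 = 396.667 kN·m.
With M_n = 0.85 f'_c a b (d − a/2), solve the quadratic for a:
a = d − √(d² − 2M_n/(0.85 f'_c b)) = 525 − √(525² − 2 × 396.667×10⁶/(0.85 × 38.1 × 385)) = 64.57 mm.
A_s = 0.85 f'_c a b / f_y = 0.85 × 38.1 × 64.57 × 385 / 420 = 1916.8 mm².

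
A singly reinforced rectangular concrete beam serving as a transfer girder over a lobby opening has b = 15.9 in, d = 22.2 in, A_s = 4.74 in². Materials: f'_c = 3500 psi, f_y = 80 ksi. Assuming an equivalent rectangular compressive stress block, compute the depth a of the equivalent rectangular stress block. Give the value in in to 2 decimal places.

T = A_s f_y = 4.74 × 80 = 379.2 kips.
a = T/(0.85 f'_c b) = 379.2/(0.85 × 3.5 × 15.9) = 8.02 in.

a ≈ 8.02 in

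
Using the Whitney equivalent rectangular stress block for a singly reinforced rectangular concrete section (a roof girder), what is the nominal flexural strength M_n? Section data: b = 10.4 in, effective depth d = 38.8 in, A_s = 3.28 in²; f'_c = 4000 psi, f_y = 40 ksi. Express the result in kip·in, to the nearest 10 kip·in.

M_n ≈ 4850 kip·in

T = A_s f_y = 3.28 × 40 = 131.2 kips.
a = T/(0.85 f'_c b) = 131.2/(0.85 × 4 × 10.4) = 3.710 in.
M_n = T(d − a/2) = 131.2 × (38.8 − 1.855) = 4847.2 kip·in.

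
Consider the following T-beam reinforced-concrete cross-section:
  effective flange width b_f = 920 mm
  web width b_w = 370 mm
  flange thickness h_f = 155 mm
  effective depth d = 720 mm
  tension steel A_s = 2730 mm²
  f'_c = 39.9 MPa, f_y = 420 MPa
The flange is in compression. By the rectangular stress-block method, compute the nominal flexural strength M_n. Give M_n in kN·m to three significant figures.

M_n ≈ 804 kN·m

Tension: T = A_s f_y = 2730 × 420 = 1146600 N.
Try a within the flange: a = T/(0.85 f'_c b_f) = 1146600/(0.85 × 39.9 × 920) = 36.75 mm.
Since a = 36.75 ≤ h_f = 155 mm, the stress block lies entirely in the flange; analyse as a rectangular beam of width b_f.
M_n = T(d − a/2) = 1146600 × (720 − 18.375) = 804.48 × 10⁶ N·mm.
M_n = 804.48 kN·m.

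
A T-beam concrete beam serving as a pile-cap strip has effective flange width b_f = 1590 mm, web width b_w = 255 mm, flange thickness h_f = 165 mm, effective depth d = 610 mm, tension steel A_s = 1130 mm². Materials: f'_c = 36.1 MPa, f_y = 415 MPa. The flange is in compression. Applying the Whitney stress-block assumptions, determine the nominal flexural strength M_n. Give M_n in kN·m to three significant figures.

M_n ≈ 284 kN·m

Tension: T = A_s f_y = 1130 × 415 = 468950 N.
Try a within the flange: a = T/(0.85 f'_c b_f) = 468950/(0.85 × 36.1 × 1590) = 9.61 mm.
Since a = 9.61 ≤ h_f = 165 mm, the stress block lies entirely in the flange; analyse as a rectangular beam of width b_f.
M_n = T(d − a/2) = 468950 × (610 − 4.805) = 283.81 × 10⁶ N·mm.
M_n = 283.81 kN·m.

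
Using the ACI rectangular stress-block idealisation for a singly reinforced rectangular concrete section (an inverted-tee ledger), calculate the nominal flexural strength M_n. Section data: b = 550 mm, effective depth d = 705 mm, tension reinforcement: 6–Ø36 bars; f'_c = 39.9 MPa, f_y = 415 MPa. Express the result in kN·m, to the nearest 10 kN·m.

A_s = 6 × 1018 = 6108 mm².
T = A_s f_y = 6108 × 415 = 2534820 N = 2534.82 kN.
From C = T: a = T/(0.85 f'_c b) = 2534820/(0.85 × 39.9 × 550) = 135.89 mm.
M_n = T(d − a/2) = 2534.82 kN × (705 − 67.945) mm = 1614.82 kN·m.

M_n ≈ 1610 kN·m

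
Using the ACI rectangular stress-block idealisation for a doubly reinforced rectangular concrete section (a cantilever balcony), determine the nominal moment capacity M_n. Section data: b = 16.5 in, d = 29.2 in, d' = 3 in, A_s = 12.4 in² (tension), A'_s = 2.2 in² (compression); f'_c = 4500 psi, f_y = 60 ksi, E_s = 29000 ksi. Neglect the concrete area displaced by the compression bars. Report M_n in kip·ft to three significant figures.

M_n ≈ 1530 kip·ft

Assume both steels yield.
a = (A_s − A'_s) f_y/(0.85 f'_c b) = (12.4 − 2.2) × 60/(0.85 × 4.5 × 16.5) = 9.697 in.
c = a/β₁ = 9.697/0.825 = 11.754 in; ε'_s = 0.003(c − d')/c = 0.0022 ≥ ε_y = 0.0021, so the compression steel yields.
M_n = (A_s − A'_s) f_y (d − a/2) + A'_s f_y (d − d') = 612 × (29.2 − 4.8485) + 132 × (29.2 − 3) = 14903.1 + 3458.4 = 18361.5 kip·in = 18361.5/12 = 1530.13 kip·ft.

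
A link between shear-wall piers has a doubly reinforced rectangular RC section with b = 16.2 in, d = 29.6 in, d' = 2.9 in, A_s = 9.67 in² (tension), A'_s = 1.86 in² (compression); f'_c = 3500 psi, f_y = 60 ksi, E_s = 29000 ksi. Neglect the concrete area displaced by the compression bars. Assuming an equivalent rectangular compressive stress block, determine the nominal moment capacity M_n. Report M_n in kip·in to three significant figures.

Assume both steels yield.
a = (A_s − A'_s) f_y/(0.85 f'_c b) = (9.67 − 1.86) × 60/(0.85 × 3.5 × 16.2) = 9.723 in.
c = a/β₁ = 9.723/0.85 = 11.439 in; ε'_s = 0.003(c − d')/c = 0.0022 ≥ ε_y = 0.0021, so the compression steel yields.
M_n = (A_s − A'_s) f_y (d − a/2) + A'_s f_y (d − d') = 468.6 × (29.6 − 4.8615) + 111.6 × (29.6 − 2.9) = 11592.5 + 2979.7 = 14572.2 kip·in.

M_n ≈ 14600 kip·in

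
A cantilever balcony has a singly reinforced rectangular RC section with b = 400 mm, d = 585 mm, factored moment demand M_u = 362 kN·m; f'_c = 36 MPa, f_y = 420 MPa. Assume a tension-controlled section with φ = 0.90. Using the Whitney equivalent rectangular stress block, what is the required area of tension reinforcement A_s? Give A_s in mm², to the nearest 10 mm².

A_s ≈ 1720 mm²

M_n = M_u/φ = 362/0.90 = 402.222 kN·m.
With M_n = 0.85 f'_c a b (d − a/2), solve the quadratic for a:
a = d − √(d² − 2M_n/(0.85 f'_c b)) = 585 − √(585² − 2 × 402.222×10⁶/(0.85 × 36 × 400)) = 59.16 mm.
A_s = 0.85 f'_c a b / f_y = 0.85 × 36 × 59.16 × 400 / 420 = 1724.1 mm².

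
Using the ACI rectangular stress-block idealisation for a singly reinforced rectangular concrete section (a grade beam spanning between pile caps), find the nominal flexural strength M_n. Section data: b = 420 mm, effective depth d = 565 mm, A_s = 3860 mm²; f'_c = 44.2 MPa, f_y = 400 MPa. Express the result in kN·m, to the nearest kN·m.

T = A_s f_y = 3860 × 400 = 1544000 N = 1544 kN.
From C = T: a = T/(0.85 f'_c b) = 1544000/(0.85 × 44.2 × 420) = 97.85 mm.
M_n = T(d − a/2) = 1544 kN × (565 − 48.925) mm = 796.82 kN·m.

M_n ≈ 797 kN·m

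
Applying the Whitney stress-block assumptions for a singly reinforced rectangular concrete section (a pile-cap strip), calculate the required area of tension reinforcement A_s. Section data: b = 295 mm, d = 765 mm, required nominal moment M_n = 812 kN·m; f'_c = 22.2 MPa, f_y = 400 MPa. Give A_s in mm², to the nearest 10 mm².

With M_n = 0.85 f'_c a b (d − a/2), solve the quadratic for a:
a = d − √(d² − 2M_n/(0.85 f'_c b)) = 765 − √(765² − 2 × 812×10⁶/(0.85 × 22.2 × 295)) = 223.26 mm.
A_s = 0.85 f'_c a b / f_y = 0.85 × 22.2 × 223.26 × 295 / 400 = 3107.0 mm².

A_s ≈ 3110 mm²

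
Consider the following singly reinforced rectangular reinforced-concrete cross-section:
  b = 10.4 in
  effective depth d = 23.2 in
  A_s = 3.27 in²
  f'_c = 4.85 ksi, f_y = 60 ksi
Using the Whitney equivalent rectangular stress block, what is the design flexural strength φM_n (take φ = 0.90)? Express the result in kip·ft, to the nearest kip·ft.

φM_n ≈ 308 kip·ft

T = A_s f_y = 3.27 × 60 = 196.2 kips.
a = T/(0.85 f'_c b) = 196.2/(0.85 × 4.85 × 10.4) = 4.576 in.
M_n = T(d − a/2) = 196.2 × (23.2 − 2.288) = 4102.9 kip·in = 4102.9/12 = 341.91 kip·ft.
φM_n = 0.90 × 341.91 = 307.72 kip·ft.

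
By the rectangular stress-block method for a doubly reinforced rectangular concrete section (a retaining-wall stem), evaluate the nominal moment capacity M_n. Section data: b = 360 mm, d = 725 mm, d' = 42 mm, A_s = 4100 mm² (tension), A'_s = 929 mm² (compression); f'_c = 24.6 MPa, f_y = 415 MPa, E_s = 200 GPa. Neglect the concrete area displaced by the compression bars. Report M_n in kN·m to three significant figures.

M_n ≈ 1100 kN·m

Assume both tension and compression steel yield.
Net tension couple steel: A_s − A'_s = 3171 mm².
a = (A_s − A'_s) f_y / (0.85 f'_c b) = 1315965/(0.85 × 24.6 × 360) = 174.82 mm.
c = a/β₁ = 174.82/0.85 = 205.67 mm; ε'_s = 0.003(c − d')/c = 0.0024 ≥ f_y/E_s = 0.0021, so compression steel does yield.
M_n = (A_s − A'_s) f_y (d − a/2) + A'_s f_y (d − d') = [1315965 × (725 − 87.41) + 385535 × (725 − 42)] × 10⁻⁶ = 839.05 + 263.32 = 1102.37 kN·m.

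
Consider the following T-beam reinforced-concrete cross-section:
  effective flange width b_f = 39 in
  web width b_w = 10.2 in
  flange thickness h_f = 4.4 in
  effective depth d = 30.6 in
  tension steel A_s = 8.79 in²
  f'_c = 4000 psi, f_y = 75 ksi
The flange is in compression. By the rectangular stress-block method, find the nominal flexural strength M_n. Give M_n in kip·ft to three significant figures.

M_n ≈ 1540 kip·ft

Tension: T = A_s f_y = 8.79 × 75 = 659.25 kips.
Try a within the flange: a = T/(0.85 f'_c b_f) = 659.25/(0.85 × 4 × 39) = 4.972 in.
a = 4.972 > h_f = 4.4 in: the block extends into the web. Split into flange-overhang and web parts.
C_f = 0.85 f'_c (b_f − b_w) h_f = 0.85 × 4 × (39 − 10.2) × 4.4 = 430.8 kips.
Remaining web compression depth: a_w = (T − C_f)/(0.85 f'_c b_w) = (659.25 − 430.8)/(0.85 × 4 × 10.2) = 6.587 in.
M_n = C_f(d − h_f/2) + (T − C_f)(d − a_w/2) = 430.8 × (30.6 − 2.2) + 228.45 × (30.6 − 3.2935) = 12234.7 + 6238.2 = 18472.9 kip·in.
M_n = 18472.9/12 = 1539.41 kip·ft.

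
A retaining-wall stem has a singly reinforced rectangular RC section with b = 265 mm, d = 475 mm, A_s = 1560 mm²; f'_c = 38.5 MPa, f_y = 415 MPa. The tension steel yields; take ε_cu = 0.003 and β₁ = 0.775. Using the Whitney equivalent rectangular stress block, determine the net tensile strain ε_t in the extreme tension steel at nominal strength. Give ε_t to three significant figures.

ε_t ≈ 0.0118

a = A_s f_y/(0.85 f'_c b) = 74.65 mm.
β₁ = 0.775, so c = a/β₁ = 74.65/0.775 = 96.32 mm.
From the linear strain diagram with ε_cu = 0.003: ε_t = 0.003 (d − c)/c = 0.003 × (475 − 96.32)/96.32 = 0.0118.
Since ε_t ≥ 0.005, the section is tension-controlled.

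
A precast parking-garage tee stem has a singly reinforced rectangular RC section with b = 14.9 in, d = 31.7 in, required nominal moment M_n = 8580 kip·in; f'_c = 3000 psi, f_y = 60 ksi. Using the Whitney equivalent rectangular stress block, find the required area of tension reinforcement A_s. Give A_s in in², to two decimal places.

A_s ≈ 5.18 in²

From M_n = 0.85 f'_c a b (d − a/2):
a = d − √(d² − 2M_n/(0.85 f'_c b)) = 31.7 − √(31.7² − 2 × 8580/(0.85 × 3 × 14.9)) = 8.179 in.
A_s = 0.85 f'_c a b / f_y = 0.85 × 3 × 8.179 × 14.9 / 60 = 5.179 in².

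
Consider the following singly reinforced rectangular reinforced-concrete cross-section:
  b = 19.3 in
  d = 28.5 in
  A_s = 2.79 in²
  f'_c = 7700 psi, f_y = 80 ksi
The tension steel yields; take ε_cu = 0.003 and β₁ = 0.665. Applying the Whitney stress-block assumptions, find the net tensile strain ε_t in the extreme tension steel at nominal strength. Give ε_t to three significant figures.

ε_t ≈ 0.0292

a = A_s f_y/(0.85 f'_c b) = 1.767 in.
β₁ = 0.665, so c = a/β₁ = 1.767/0.665 = 2.657 in.
From the linear strain diagram with ε_cu = 0.003: ε_t = 0.003 (d − c)/c = 0.003 × (28.5 − 2.657)/2.657 = 0.0292.
Since ε_t ≥ 0.005, the section is tension-controlled.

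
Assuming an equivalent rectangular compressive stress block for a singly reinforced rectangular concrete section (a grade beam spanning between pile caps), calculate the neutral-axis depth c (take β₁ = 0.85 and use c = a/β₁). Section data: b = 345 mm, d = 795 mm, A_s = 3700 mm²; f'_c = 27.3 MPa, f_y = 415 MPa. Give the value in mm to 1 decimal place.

c ≈ 225.6 mm

T = A_s f_y = 3700 × 415 = 1535500 N = 1535.5 kN.
Setting C = 0.85 f'_c a b equal to T: a = 1535500/(0.85 × 27.3 × 345) = 191.800 mm.
With β₁ = 0.85, c = a/β₁ = 191.800/0.85 = 225.6 mm.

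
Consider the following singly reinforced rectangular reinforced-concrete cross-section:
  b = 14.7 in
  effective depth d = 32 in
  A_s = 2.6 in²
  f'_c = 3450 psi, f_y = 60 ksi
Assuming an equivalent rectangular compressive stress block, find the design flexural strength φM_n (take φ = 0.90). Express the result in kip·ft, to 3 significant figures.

T = A_s f_y = 2.6 × 60 = 156 kips.
a = T/(0.85 f'_c b) = 156/(0.85 × 3.45 × 14.7) = 3.619 in.
M_n = T(d − a/2) = 156 × (32 − 1.8095) = 4709.7 kip·in = 4709.7/12 = 392.48 kip·ft.
φM_n = 0.90 × 392.48 = 353.23 kip·ft.

φM_n ≈ 353 kip·ft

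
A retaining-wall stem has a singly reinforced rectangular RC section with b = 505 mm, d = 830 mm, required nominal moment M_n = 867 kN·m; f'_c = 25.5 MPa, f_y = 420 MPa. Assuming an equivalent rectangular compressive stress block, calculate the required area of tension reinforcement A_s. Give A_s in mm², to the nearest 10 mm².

With M_n = 0.85 f'_c a b (d − a/2), solve the quadratic for a:
a = d − √(d² − 2M_n/(0.85 f'_c b)) = 830 − √(830² − 2 × 867×10⁶/(0.85 × 25.5 × 505)) = 101.66 mm.
A_s = 0.85 f'_c a b / f_y = 0.85 × 25.5 × 101.66 × 505 / 420 = 2649.4 mm².

A_s ≈ 2650 mm²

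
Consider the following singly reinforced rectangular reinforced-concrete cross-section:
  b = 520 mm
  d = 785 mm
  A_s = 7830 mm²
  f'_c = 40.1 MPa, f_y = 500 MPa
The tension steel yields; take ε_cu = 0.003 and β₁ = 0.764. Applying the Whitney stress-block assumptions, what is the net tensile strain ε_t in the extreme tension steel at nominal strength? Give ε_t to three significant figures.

ε_t ≈ 0.00515

a = A_s f_y/(0.85 f'_c b) = 220.88 mm.
β₁ = 0.764, so c = a/β₁ = 220.88/0.764 = 289.11 mm.
From the linear strain diagram with ε_cu = 0.003: ε_t = 0.003 (d − c)/c = 0.003 × (785 − 289.11)/289.11 = 0.00515.
Since ε_t ≥ 0.005, the section is tension-controlled.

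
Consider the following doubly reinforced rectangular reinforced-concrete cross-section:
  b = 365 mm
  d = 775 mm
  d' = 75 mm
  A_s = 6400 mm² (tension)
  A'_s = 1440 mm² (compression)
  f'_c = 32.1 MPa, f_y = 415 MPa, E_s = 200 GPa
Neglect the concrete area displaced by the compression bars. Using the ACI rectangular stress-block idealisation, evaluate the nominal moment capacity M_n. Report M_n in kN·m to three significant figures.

M_n ≈ 1800 kN·m

Assume both tension and compression steel yield.
Net tension couple steel: A_s − A'_s = 4960 mm².
a = (A_s − A'_s) f_y / (0.85 f'_c b) = 2058400/(0.85 × 32.1 × 365) = 206.69 mm.
c = a/β₁ = 206.69/0.821 = 251.75 mm; ε'_s = 0.003(c − d')/c = 0.0021 ≥ f_y/E_s = 0.0021, so compression steel does yield.
M_n = (A_s − A'_s) f_y (d − a/2) + A'_s f_y (d − d') = [2058400 × (775 − 103.345) + 597600 × (775 − 75)] × 10⁻⁶ = 1382.53 + 418.32 = 1800.85 kN·m.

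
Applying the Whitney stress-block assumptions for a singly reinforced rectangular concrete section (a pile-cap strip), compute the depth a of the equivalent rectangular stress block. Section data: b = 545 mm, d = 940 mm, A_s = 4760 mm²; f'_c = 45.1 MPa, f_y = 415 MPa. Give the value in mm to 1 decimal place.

T = A_s f_y = 4760 × 415 = 1975400 N = 1975.4 kN.
Setting C = 0.85 f'_c a b equal to T: a = 1975400/(0.85 × 45.1 × 545) = 94.6 mm.

a ≈ 94.6 mm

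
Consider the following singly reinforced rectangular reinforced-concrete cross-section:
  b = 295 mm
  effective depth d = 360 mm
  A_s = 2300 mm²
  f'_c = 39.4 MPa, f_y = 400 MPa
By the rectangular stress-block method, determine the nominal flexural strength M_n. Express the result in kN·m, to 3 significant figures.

M_n ≈ 288 kN·m

T = A_s f_y = 2300 × 400 = 920000 N = 920 kN.
From C = T: a = T/(0.85 f'_c b) = 920000/(0.85 × 39.4 × 295) = 93.12 mm.
M_n = T(d − a/2) = 920 kN × (360 − 46.56) mm = 288.36 kN·m.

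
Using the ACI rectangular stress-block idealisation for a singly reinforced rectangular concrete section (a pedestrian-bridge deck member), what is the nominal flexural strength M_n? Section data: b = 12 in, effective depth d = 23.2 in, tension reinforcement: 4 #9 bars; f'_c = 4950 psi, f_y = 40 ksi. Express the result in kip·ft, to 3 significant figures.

A_s = 4 × 1 = 4 in².
T = A_s f_y = 4 × 40 = 160 kips.
a = T/(0.85 f'_c b) = 160/(0.85 × 4.95 × 12) = 3.169 in.
M_n = T(d − a/2) = 160 × (23.2 − 1.5845) = 3458.5 kip·in = 3458.5/12 = 288.21 kip·ft.

M_n ≈ 288 kip·ft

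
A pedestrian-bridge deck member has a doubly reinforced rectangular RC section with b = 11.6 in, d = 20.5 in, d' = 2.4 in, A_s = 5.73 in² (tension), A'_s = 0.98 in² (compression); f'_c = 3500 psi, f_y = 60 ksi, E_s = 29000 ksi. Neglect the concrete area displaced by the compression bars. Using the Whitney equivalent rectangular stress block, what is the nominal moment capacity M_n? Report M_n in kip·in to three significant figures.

Assume both steels yield.
a = (A_s − A'_s) f_y/(0.85 f'_c b) = (5.73 − 0.98) × 60/(0.85 × 3.5 × 11.6) = 8.258 in.
c = a/β₁ = 8.258/0.85 = 9.715 in; ε'_s = 0.003(c − d')/c = 0.0023 ≥ ε_y = 0.0021, so the compression steel yields.
M_n = (A_s − A'_s) f_y (d − a/2) + A'_s f_y (d − d') = 285 × (20.5 − 4.129) + 58.8 × (20.5 − 2.4) = 4665.7 + 1064.3 = 5730.0 kip·in.

M_n ≈ 5730 kip·in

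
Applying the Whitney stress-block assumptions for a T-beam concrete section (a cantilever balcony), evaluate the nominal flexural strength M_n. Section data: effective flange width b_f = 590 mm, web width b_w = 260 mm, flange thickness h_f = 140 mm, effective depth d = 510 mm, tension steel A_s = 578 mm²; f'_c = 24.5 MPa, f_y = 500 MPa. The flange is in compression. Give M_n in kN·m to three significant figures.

Tension: T = A_s f_y = 578 × 500 = 289000 N.
Try a within the flange: a = T/(0.85 f'_c b_f) = 289000/(0.85 × 24.5 × 590) = 23.52 mm.
Since a = 23.52 ≤ h_f = 140 mm, the stress block lies entirely in the flange; analyse as a rectangular beam of width b_f.
M_n = T(d − a/2) = 289000 × (510 − 11.76) = 143.99 × 10⁶ N·mm.
M_n = 143.99 kN·m.

M_n ≈ 144 kN·m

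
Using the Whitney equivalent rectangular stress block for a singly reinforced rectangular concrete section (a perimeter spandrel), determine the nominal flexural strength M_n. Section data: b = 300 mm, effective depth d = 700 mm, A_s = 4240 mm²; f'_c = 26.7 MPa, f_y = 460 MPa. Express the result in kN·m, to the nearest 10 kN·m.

T = A_s f_y = 4240 × 460 = 1950400 N = 1950.4 kN.
From C = T: a = T/(0.85 f'_c b) = 1950400/(0.85 × 26.7 × 300) = 286.47 mm.
M_n = T(d − a/2) = 1950.4 kN × (700 − 143.235) mm = 1085.91 kN·m.

M_n ≈ 1090 kN·m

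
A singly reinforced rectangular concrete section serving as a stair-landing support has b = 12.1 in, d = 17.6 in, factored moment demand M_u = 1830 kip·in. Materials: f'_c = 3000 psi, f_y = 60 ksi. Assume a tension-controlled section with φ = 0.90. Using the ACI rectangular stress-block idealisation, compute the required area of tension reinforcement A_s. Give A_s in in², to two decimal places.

M_n = M_u/φ = 1830/0.90 = 2033.33 kip·in.
From M_n = 0.85 f'_c a b (d − a/2):
a = d − √(d² − 2M_n/(0.85 f'_c b)) = 17.6 − √(17.6² − 2 × 2033.33/(0.85 × 3 × 12.1)) = 4.260 in.
A_s = 0.85 f'_c a b / f_y = 0.85 × 3 × 4.260 × 12.1 / 60 = 2.191 in².

A_s ≈ 2.19 in²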